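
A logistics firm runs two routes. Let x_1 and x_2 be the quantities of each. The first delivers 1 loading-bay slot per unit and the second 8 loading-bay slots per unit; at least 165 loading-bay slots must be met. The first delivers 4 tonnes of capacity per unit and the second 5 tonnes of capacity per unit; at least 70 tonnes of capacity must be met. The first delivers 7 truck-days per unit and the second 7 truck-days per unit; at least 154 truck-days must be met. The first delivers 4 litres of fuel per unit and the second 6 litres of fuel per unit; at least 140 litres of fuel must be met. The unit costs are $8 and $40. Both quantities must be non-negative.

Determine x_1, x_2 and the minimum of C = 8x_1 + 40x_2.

x_1 = 5, x_2 = 20, minimum C = 840

Corner points and C = 8x_1 + 40x_2:
  (0, 70/3) → C = 2800/3
  (165, 0) → C = 1320
  (5, 20) → C = 840
The feasible region is unbounded (it extends along (0, 1), (1, 0)), but C strictly increases along every unbounded feasible direction, so there is no improving ray and the minimum is attained at a vertex.

The optimum lies where x_1 + 8x_2 = 165 and 4x_1 + 6x_2 = 140.
Solving simultaneously gives x_1 = 5, x_2 = 20.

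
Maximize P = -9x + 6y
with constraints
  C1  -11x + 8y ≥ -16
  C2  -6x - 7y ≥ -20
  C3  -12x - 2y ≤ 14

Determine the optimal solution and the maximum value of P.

x = -23/12, y = 9/2, maximum P = 177/4

Feasible corners and P = -9x + 6y:
  (272/125, 124/125) → P = -1704/125
  (-40/59, -173/59) → P = -678/59
  (-23/12, 9/2) → P = 177/4

The binding constraints are -6x - 7y = -20 and -12x - 2y = 14.
Solving simultaneously gives x = -23/12, y = 9/2.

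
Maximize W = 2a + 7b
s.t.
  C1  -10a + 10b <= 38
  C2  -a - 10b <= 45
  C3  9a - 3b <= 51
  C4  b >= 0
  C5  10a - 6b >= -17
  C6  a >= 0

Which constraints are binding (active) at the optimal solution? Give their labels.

C1 and C3

Feasible corners and W = 2a + 7b:
  (52/5, 71/5) → W = 601/5
  (29/20, 21/4) → W = 793/20
  (17/3, 0) → W = 34/3
  (0, 0) → W = 0
  (0, 17/6) → W = 119/6

The maximum is at (52/5, 71/5). Substituting into each constraint, equality holds for C1 and C3; the remaining constraints have slack.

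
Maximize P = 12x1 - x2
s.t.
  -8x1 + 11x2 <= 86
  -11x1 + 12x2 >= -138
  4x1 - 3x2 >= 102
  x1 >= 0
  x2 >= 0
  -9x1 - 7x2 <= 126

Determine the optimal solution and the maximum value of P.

x1 = 102, x2 = 82, maximum P = 1142

At the optimal vertex, -8x1 + 11x2 = 86 and -11x1 + 12x2 = -138.
Solving simultaneously gives x1 = 102, x2 = 82.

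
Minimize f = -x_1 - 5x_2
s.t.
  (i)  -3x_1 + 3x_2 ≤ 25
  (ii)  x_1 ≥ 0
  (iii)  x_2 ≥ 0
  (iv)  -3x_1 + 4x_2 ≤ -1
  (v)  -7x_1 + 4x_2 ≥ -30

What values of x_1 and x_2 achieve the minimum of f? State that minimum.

x_1 = 29/4, x_2 = 83/16, minimum f = -531/16

The binding constraints are -3x_1 + 4x_2 = -1 and -7x_1 + 4x_2 = -30.
Solving simultaneously gives x_1 = 29/4, x_2 = 83/16.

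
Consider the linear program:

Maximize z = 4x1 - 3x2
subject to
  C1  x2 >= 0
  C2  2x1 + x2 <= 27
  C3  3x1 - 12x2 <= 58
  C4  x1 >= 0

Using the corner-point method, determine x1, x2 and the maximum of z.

x1 = 27/2, x2 = 0, maximum z = 54

Corner points and z = 4x1 - 3x2:
  (27/2, 0) → z = 54
  (0, 0) → z = 0
  (0, 27) → z = -81

The optimum lies where x2 = 0 and 2x1 + x2 = 27.
Solving simultaneously gives x1 = 27/2, x2 = 0.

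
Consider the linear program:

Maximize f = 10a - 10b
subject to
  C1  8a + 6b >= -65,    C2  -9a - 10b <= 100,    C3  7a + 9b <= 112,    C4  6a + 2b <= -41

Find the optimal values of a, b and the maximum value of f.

a = -29/5, b = -31/10, maximum f = -27

The optimum lies where 8a + 6b = -65 and 6a + 2b = -41.
Solving simultaneously gives a = -29/5, b = -31/10.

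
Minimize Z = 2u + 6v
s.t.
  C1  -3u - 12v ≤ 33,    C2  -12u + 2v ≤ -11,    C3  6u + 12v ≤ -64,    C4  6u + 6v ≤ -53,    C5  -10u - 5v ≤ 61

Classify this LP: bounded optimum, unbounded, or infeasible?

The boundaries -12u + 2v = -11 and 6u + 6v = -53 meet at (-10/21, -117/14), but that point violates -3u - 12v ≤ 33. Every candidate vertex is excluded by some other constraint, so the feasible region is empty.

infeasible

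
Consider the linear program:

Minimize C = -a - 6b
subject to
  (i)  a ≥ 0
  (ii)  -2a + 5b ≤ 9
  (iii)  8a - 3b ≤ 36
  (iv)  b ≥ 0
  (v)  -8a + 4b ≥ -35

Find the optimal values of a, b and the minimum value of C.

a = 207/34, b = 72/17, minimum C = -63/2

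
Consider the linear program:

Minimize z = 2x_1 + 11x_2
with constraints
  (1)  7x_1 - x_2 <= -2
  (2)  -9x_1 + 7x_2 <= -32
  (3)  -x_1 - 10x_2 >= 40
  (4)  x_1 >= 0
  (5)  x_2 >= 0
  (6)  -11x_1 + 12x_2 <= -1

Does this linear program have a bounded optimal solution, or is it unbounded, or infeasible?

The boundaries x_2 = 0 and -11x_1 + 12x_2 = -1 meet at (1/11, 0), but that point violates 7x_1 - x_2 ≤ -2. Every candidate vertex is excluded by some other constraint, so the feasible region is empty.

infeasible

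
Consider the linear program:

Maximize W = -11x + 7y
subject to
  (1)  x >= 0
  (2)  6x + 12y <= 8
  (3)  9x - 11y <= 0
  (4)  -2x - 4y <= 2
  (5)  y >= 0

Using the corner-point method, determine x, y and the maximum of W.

The optimum lies where x = 0 and 6x + 12y = 8.
Solving simultaneously gives x = 0, y = 2/3.

x = 0, y = 2/3, maximum W = 14/3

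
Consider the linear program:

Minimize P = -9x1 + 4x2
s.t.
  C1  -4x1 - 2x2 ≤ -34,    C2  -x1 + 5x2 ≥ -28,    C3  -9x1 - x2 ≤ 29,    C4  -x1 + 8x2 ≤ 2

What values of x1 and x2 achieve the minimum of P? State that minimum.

x1 = 78, x2 = 10, minimum P = -662

Feasible corners and P = -9x1 + 4x2:
  (113/11, -39/11) → P = -1173/11
  (134/17, 21/17) → P = -66
  (78, 10) → P = -662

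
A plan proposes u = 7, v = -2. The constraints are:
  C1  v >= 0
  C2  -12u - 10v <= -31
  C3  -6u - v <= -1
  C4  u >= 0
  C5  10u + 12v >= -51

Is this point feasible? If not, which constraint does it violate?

not feasible — violates C1

Constraint C1: v = -2, which is not ≥ 0. All other constraints are satisfied.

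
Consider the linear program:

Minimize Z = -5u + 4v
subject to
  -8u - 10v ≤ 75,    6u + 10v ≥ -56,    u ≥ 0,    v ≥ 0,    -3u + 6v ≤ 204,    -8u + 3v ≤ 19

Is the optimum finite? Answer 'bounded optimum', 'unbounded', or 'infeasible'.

unbounded

From the feasible point (0, 0), moving in the direction (1, 0) keeps every constraint satisfied while Z decreases without bound.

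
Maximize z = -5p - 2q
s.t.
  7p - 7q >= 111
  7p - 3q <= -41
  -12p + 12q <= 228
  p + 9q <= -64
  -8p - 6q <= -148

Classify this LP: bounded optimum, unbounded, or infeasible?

The boundaries 7p - 7q = 111 and 7p - 3q = -41 meet at (-155/7, -38), but that point violates -8p - 6q ≤ -148. Every candidate vertex is excluded by some other constraint, so the feasible region is empty.

infeasible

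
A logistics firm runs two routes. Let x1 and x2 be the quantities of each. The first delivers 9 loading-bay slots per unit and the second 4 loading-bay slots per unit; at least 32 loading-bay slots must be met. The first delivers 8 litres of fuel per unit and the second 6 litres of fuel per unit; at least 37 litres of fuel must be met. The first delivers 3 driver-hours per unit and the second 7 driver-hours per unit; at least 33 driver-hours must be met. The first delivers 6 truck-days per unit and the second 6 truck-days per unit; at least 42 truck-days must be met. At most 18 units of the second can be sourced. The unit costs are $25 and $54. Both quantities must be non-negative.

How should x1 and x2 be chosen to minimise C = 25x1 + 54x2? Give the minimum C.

x1 = 4, x2 = 3, minimum C = 262

Corner points and C = 25x1 + 54x2:
  (0, 8) → C = 432
  (0, 18) → C = 972
  (11, 0) → C = 275
  (4/5, 31/5) → C = 1774/5
  (4, 3) → C = 262
The feasible region is unbounded (it extends along (1, 0)), but C strictly increases along every unbounded feasible direction, so there is no improving ray and the minimum is attained at a vertex.

At the optimal vertex, 3x1 + 7x2 = 33 and 6x1 + 6x2 = 42.
Solving simultaneously gives x1 = 4, x2 = 3.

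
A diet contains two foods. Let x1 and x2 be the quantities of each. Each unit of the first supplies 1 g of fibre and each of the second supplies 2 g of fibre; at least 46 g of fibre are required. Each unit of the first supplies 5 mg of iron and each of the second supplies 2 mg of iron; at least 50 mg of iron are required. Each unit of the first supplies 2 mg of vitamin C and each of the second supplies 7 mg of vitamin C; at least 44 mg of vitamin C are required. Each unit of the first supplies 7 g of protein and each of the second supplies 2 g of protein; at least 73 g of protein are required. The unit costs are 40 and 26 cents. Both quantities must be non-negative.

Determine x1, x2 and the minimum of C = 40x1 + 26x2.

x1 = 9/2, x2 = 83/4, minimum C = 1439/2

Feasible corners and C = 40x1 + 26x2:
  (0, 73/2) → C = 949
  (46, 0) → C = 1840
  (9/2, 83/4) → C = 1439/2
The feasible region is unbounded (it extends along (0, 1), (1, 0)), but C strictly increases along every unbounded feasible direction, so there is no improving ray and the minimum is attained at a vertex.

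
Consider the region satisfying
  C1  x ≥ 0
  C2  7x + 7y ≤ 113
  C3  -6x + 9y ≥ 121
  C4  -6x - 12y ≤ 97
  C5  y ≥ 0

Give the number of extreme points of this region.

The feasible vertices (each the meet of two boundaries and inside every other half-plane) are:
  (0, 113/7)
  (0, 121/9)
  (34/21, 305/21)

3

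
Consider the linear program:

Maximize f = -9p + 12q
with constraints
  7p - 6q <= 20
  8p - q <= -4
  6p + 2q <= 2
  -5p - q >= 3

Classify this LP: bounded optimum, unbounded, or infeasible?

From the feasible point (-44/41, -188/41), moving in the direction (-2, 6) keeps every constraint satisfied while f increases without bound.

unbounded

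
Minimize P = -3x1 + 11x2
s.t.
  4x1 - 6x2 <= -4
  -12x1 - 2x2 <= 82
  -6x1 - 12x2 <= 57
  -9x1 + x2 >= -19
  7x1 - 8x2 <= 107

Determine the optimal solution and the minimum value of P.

x1 = -65/14, x2 = -17/7, minimum P = -179/14

The feasible region is unbounded (it extends along (-1, 6), (1, 9)), but P strictly increases along every unbounded feasible direction, so there is no improving ray and the minimum is attained at a vertex.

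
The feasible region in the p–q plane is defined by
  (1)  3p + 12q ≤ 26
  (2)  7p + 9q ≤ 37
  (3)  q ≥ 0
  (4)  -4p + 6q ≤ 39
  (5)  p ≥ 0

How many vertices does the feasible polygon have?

4

The feasible vertices (each the meet of two boundaries and inside every other half-plane) are:
  (70/19, 71/57)
  (0, 13/6)
  (37/7, 0)
  (0, 0)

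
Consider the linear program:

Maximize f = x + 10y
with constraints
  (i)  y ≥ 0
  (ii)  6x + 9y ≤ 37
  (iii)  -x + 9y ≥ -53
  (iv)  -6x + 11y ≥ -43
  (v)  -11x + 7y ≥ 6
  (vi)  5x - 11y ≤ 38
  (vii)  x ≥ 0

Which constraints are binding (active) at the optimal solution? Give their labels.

Extreme points and f = x + 10y:
  (205/141, 443/141) → f = 1545/47
  (0, 37/9) → f = 370/9
  (0, 6/7) → f = 60/7

The maximum is at (0, 37/9). Substituting into each constraint, equality holds for (ii) and (vii); the remaining constraints have slack.

(ii) and (vii)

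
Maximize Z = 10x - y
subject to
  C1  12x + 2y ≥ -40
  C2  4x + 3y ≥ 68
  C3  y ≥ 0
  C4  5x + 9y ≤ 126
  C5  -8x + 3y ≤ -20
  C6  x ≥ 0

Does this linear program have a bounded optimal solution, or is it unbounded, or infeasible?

Vertices and Z = 10x - y:
  (17, 0) → Z = 170
  (78/7, 164/21) → Z = 2176/21
  (126/5, 0) → Z = 252
The feasible region has finitely many vertices and no improving ray; the maximum is 252 at (126/5, 0).

bounded optimum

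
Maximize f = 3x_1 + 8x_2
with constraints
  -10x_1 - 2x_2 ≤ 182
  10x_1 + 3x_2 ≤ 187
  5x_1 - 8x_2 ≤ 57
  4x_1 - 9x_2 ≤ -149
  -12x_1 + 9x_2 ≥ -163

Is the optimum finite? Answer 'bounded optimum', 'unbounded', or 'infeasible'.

Corner points and f = 3x_1 + 8x_2:
  (-92, 369) → f = 2676
  (-968/49, 381/49) → f = 144/49
  (206/17, 373/17) → f = 3602/17
The feasible region has finitely many vertices and no improving ray; the maximum is 2676 at (-92, 369).

bounded optimum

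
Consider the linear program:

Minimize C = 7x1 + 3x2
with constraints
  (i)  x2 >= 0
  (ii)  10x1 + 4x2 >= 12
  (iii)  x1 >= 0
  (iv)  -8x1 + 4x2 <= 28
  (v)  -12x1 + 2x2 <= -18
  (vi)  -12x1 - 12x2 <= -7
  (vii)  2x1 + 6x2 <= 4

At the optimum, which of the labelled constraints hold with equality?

(i) and (v)

Extreme points and C = 7x1 + 3x2:
  (3/2, 0) → C = 21/2
  (2, 0) → C = 14
  (29/19, 3/19) → C = 212/19

The minimum is at (3/2, 0). Substituting into each constraint, equality holds for (i) and (v); the remaining constraints have slack.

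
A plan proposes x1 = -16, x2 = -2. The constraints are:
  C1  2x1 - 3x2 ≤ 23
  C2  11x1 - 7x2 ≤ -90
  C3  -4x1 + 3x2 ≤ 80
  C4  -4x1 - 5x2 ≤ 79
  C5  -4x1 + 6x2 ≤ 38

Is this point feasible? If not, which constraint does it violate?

not feasible — violates C5

Constraint C5: -4x1 + 6x2 = 52, which is not ≤ 38. All other constraints are satisfied.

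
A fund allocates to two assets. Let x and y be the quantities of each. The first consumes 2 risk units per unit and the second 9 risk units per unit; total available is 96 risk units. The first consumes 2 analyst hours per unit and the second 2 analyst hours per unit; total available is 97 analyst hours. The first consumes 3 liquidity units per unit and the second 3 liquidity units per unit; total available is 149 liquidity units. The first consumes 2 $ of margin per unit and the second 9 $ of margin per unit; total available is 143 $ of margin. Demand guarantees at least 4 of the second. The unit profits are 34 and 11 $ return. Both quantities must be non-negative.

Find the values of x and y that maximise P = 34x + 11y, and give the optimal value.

Extreme points and P = 34x + 11y:
  (0, 32/3) → P = 352/3
  (0, 4) → P = 44
  (30, 4) → P = 1064

The binding constraints are 2x + 9y = 96 and y = 4.
Solving simultaneously gives x = 30, y = 4.

x = 30, y = 4, maximum P = 1064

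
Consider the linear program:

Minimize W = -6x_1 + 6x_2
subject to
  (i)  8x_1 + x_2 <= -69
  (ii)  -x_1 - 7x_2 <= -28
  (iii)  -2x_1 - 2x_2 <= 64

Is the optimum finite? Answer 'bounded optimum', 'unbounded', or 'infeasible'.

bounded optimum

Vertices and W = -6x_1 + 6x_2:
  (-511/55, 293/55) → W = 4824/55
  (-42, 10) → W = 312
The feasible region has finitely many vertices and no improving ray; the minimum is 4824/55 at (-511/55, 293/55).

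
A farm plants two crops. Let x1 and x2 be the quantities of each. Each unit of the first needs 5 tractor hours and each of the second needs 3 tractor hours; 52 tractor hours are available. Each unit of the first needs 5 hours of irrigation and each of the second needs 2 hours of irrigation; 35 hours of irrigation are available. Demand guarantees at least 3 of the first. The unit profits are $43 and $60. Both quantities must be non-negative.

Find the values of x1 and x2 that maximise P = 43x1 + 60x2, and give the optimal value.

x1 = 3, x2 = 10, maximum P = 729

Vertices and P = 43x1 + 60x2:
  (7, 0) → P = 301
  (3, 0) → P = 129
  (3, 10) → P = 729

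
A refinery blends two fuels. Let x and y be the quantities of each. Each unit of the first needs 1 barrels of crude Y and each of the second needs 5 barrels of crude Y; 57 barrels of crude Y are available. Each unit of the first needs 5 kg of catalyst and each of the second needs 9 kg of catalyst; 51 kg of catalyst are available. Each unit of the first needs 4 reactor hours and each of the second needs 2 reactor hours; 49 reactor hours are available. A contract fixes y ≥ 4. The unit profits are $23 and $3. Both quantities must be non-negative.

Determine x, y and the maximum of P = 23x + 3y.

Corner points and P = 23x + 3y:
  (0, 17/3) → P = 17
  (0, 4) → P = 12
  (3, 4) → P = 81

At the optimal vertex, 5x + 9y = 51 and y = 4.
Solving simultaneously gives x = 3, y = 4.

x = 3, y = 4, maximum P = 81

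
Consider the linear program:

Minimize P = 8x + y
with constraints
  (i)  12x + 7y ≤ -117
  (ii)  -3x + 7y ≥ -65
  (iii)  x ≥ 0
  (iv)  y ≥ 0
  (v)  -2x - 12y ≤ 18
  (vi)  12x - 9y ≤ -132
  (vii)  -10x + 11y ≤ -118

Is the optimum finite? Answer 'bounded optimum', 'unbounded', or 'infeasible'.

The boundaries 12x - 9y = -132 and -10x + 11y = -118 meet at (-419/7, -456/7), but that point violates -3x + 7y ≥ -65. Every candidate vertex is excluded by some other constraint, so the feasible region is empty.

infeasible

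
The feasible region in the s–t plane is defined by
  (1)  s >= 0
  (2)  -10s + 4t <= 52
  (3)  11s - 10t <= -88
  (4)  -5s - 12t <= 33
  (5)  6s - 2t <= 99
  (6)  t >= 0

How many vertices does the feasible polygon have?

4

Of the 15 pairwise boundary intersections, those satisfying every inequality are:
  (0, 13)
  (0, 44/5)
  (125, 651/2)
  (583/19, 1617/38)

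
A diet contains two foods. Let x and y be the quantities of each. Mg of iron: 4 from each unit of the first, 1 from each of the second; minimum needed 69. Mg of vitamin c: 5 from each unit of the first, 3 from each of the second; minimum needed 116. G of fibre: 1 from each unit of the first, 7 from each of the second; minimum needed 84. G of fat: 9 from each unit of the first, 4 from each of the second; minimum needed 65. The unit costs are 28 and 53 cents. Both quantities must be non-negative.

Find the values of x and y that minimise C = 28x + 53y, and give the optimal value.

Extreme points and C = 28x + 53y:
  (0, 69) → C = 3657
  (84, 0) → C = 2352
  (13, 17) → C = 1265
  (35/2, 19/2) → C = 1987/2
The feasible region is unbounded (it extends along (0, 1), (1, 0)), but C strictly increases along every unbounded feasible direction, so there is no improving ray and the minimum is attained at a vertex.

At the optimal vertex, 5x + 3y = 116 and x + 7y = 84.
Solving simultaneously gives x = 35/2, y = 19/2.

x = 35/2, y = 19/2, minimum C = 1987/2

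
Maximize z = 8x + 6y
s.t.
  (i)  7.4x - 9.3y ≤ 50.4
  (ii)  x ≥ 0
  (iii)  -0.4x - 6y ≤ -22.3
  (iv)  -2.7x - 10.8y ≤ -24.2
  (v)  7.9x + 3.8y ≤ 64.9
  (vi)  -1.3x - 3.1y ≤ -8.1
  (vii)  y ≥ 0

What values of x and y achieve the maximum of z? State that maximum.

Feasible corners and z = 8x + 6y:
  (0, 223/60) → z = 223/10
  (0, 649/38) → z = 1947/19
  (15233/2294, 15021/4588) → z = 166927/2294

The binding constraints are x = 0 and 7.9x + 3.8y = 64.9.
Solving simultaneously gives x = 0, y = 649/38.

x = 0, y = 649/38, maximum z = 1947/19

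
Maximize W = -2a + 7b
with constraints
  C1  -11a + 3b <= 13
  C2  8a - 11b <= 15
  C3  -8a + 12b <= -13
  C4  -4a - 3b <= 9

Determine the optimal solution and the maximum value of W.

At the optimal vertex, 8a - 11b = 15 and -8a + 12b = -13.
Solving simultaneously gives a = 37/8, b = 2.

a = 37/8, b = 2, maximum W = 19/4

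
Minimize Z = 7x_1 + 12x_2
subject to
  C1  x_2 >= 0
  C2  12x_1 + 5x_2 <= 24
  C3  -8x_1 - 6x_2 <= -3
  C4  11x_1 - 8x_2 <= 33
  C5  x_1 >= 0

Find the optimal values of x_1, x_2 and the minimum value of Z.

Feasible corners and Z = 7x_1 + 12x_2:
  (2, 0) → Z = 14
  (3/8, 0) → Z = 21/8
  (0, 24/5) → Z = 288/5
  (0, 1/2) → Z = 6

x_1 = 3/8, x_2 = 0, minimum Z = 21/8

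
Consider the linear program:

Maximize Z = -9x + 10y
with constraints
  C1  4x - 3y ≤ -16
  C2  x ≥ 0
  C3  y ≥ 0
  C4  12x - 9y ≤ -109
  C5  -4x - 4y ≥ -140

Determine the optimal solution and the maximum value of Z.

x = 0, y = 35, maximum Z = 350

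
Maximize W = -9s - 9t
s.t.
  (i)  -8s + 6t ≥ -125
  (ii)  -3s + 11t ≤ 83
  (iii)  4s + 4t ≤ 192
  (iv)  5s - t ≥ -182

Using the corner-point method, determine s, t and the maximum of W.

Corner points and W = -9s - 9t:
  (1873/70, 1039/70) → W = -1872/5
  (-1217/22, -2081/22) → W = 14841/11
  (-1919/52, -131/52) → W = 9225/26

s = -1217/22, t = -2081/22, maximum W = 14841/11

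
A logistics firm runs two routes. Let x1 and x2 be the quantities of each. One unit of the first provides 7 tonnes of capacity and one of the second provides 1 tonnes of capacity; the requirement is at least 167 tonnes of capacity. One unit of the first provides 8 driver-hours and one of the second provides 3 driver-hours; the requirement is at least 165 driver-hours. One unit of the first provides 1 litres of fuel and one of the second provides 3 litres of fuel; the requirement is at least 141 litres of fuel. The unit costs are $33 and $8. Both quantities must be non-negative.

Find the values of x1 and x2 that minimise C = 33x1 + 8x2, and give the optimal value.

x1 = 18, x2 = 41, minimum C = 922

Vertices and C = 33x1 + 8x2:
  (0, 167) → C = 1336
  (141, 0) → C = 4653
  (18, 41) → C = 922
The feasible region is unbounded (it extends along (0, 1), (1, 0)), but C strictly increases along every unbounded feasible direction, so there is no improving ray and the minimum is attained at a vertex.

The binding constraints are 7x1 + x2 = 167 and x1 + 3x2 = 141.
Solving simultaneously gives x1 = 18, x2 = 41.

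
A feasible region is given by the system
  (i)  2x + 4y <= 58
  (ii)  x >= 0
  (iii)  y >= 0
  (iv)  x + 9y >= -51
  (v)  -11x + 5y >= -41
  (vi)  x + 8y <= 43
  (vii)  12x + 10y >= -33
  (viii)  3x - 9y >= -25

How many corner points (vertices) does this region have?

Intersecting each pair of boundary lines and keeping only the points that satisfy every inequality leaves:
  (0, 0)
  (0, 25/9)
  (41/11, 0)
  (181/31, 144/31)
  (17/3, 14/3)

5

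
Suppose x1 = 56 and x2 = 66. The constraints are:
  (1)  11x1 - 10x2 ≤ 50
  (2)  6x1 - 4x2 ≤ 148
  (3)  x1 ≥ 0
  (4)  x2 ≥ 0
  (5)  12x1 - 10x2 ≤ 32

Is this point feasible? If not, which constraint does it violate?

feasible

(1): -44 ≤ 50 ✓
(2): 72 ≤ 148 ✓
(3): 56 ≥ 0 ✓
(4): 66 ≥ 0 ✓
(5): 12 ≤ 32 ✓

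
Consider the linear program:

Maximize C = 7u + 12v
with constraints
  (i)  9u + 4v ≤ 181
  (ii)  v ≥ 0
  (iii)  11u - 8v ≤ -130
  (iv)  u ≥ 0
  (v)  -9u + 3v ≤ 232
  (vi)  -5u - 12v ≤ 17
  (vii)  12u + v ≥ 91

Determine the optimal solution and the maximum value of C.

u = 61/13, v = 451/13, maximum C = 5839/13

Corner points and C = 7u + 12v:
  (8, 109/4) → C = 383
  (61/13, 451/13) → C = 5839/13
  (598/107, 2561/107) → C = 34918/107

The optimum lies where 9u + 4v = 181 and 12u + v = 91.
Solving simultaneously gives u = 61/13, v = 451/13.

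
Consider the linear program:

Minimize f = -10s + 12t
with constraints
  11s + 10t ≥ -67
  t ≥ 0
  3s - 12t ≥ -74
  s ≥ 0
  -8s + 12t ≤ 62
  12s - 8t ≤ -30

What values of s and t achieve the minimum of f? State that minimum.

Vertices and f = -10s + 12t:
  (0, 31/6) → f = 62
  (0, 15/4) → f = 45
  (17/10, 63/10) → f = 293/5

At the optimal vertex, s = 0 and 12s - 8t = -30.
Solving simultaneously gives s = 0, t = 15/4.

s = 0, t = 15/4, minimum f = 45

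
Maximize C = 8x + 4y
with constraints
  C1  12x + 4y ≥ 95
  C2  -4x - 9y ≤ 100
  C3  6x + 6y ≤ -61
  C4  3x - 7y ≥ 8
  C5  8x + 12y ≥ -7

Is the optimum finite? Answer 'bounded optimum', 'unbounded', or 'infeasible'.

The boundaries 12x + 4y = 95 and 3x - 7y = 8 meet at (697/96, 63/32), but that point violates 6x + 6y ≤ -61. Every candidate vertex is excluded by some other constraint, so the feasible region is empty.

infeasible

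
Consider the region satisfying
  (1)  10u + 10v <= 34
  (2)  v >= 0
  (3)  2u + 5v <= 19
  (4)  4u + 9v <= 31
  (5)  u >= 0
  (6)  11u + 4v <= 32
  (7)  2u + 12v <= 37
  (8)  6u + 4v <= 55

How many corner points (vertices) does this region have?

Intersecting each pair of boundary lines and keeping only the points that satisfy every inequality leaves:
  (92/35, 27/35)
  (19/50, 151/50)
  (0, 0)
  (32/11, 0)
  (0, 37/12)

5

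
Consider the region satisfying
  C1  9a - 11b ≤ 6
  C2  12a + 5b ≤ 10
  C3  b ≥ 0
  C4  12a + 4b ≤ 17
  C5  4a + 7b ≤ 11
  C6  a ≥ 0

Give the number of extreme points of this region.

The feasible vertices (each the meet of two boundaries and inside every other half-plane) are:
  (140/177, 6/59)
  (2/3, 0)
  (15/64, 23/16)
  (0, 0)
  (0, 11/7)

5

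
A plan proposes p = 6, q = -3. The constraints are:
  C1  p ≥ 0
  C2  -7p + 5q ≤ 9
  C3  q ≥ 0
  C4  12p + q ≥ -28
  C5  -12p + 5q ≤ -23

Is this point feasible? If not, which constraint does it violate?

Constraint C3: q = -3, which is not ≥ 0. All other constraints are satisfied.

not feasible — violates C3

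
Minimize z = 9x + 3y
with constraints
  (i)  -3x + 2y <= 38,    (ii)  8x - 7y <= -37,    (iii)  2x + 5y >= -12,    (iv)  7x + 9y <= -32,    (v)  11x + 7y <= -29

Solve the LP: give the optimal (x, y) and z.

Vertices and z = 9x + 3y:
  (-214/19, 40/19) → z = -1806/19
  (-406/41, 170/41) → z = -3144/41
  (-269/54, -11/27) → z = -829/18
  (-557/121, 3/121) → z = -5004/121

The optimum lies where -3x + 2y = 38 and 2x + 5y = -12.
Solving simultaneously gives x = -214/19, y = 40/19.

x = -214/19, y = 40/19, minimum z = -1806/19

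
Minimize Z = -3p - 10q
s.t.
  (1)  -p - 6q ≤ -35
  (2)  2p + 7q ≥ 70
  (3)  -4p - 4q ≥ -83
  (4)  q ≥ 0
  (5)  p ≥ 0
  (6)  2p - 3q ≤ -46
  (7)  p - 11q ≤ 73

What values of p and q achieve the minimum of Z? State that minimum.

p = 0, q = 83/4, minimum Z = -415/2

Vertices and Z = -3p - 10q:
  (0, 83/4) → Z = -415/2
  (13/4, 35/2) → Z = -739/4
  (0, 46/3) → Z = -460/3

At the optimal vertex, -4p - 4q = -83 and p = 0.
Solving simultaneously gives p = 0, q = 83/4.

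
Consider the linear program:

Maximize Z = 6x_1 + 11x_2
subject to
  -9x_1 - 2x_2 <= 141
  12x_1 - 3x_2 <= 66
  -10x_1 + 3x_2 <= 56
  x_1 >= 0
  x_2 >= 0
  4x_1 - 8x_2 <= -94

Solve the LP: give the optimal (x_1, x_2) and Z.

The binding constraints are 12x_1 - 3x_2 = 66 and -10x_1 + 3x_2 = 56.
Solving simultaneously gives x_1 = 61, x_2 = 222.

x_1 = 61, x_2 = 222, maximum Z = 2808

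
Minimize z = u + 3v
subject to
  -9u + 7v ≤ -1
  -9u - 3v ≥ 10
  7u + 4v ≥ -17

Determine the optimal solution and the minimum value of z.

u = 11/15, v = -83/15, minimum z = -238/15

Feasible corners and z = u + 3v:
  (-67/90, -11/10) → z = -182/45
  (-23/17, -32/17) → z = -7
  (11/15, -83/15) → z = -238/15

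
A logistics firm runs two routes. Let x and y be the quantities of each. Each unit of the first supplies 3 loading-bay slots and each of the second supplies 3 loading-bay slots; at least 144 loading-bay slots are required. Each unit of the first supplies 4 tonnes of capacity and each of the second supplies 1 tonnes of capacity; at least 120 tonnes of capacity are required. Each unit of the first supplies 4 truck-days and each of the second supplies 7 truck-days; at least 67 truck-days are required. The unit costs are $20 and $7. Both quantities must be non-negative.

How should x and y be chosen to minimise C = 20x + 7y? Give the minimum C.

The feasible region is unbounded (it extends along (0, 1), (1, 0)), but C strictly increases along every unbounded feasible direction, so there is no improving ray and the minimum is attained at a vertex.

x = 24, y = 24, minimum C = 648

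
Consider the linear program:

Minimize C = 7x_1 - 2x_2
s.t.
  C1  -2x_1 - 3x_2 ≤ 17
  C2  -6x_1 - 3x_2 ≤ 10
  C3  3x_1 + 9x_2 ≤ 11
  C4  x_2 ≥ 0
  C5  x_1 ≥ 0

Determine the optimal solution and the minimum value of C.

Vertices and C = 7x_1 - 2x_2:
  (11/3, 0) → C = 77/3
  (0, 11/9) → C = -22/9
  (0, 0) → C = 0

At the optimal vertex, 3x_1 + 9x_2 = 11 and x_1 = 0.
Solving simultaneously gives x_1 = 0, x_2 = 11/9.

x_1 = 0, x_2 = 11/9, minimum C = -22/9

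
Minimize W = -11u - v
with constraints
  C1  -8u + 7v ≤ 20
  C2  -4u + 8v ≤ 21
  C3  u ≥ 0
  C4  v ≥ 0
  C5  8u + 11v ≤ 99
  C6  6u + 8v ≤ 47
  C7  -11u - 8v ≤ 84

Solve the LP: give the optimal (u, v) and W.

Vertices and W = -11u - v:
  (0, 21/8) → W = -21/8
  (13/5, 157/40) → W = -1301/40
  (0, 0) → W = 0
  (47/6, 0) → W = -517/6

At the optimal vertex, v = 0 and 6u + 8v = 47.
Solving simultaneously gives u = 47/6, v = 0.

u = 47/6, v = 0, minimum W = -517/6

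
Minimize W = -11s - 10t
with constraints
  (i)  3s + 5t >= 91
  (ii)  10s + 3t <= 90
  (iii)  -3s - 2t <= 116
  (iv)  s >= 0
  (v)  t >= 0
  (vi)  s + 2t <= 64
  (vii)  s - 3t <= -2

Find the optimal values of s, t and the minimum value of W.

s = 0, t = 30, minimum W = -300

Feasible corners and W = -11s - 10t:
  (177/41, 640/41) → W = -8347/41
  (0, 91/5) → W = -182
  (0, 30) → W = -300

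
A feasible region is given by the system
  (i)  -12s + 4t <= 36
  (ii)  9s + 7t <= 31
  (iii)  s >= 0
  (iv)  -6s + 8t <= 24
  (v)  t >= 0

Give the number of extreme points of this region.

4

Pairwise boundary intersections that survive every other constraint:
  (40/57, 67/19)
  (31/9, 0)
  (0, 3)
  (0, 0)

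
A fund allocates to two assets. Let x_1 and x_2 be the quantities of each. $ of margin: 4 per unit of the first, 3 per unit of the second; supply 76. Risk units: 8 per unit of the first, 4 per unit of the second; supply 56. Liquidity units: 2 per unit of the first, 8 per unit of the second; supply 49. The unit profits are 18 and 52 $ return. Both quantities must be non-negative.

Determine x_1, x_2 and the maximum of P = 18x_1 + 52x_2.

x_1 = 9/2, x_2 = 5, maximum P = 341

Feasible corners and P = 18x_1 + 52x_2:
  (0, 0) → P = 0
  (0, 49/8) → P = 637/2
  (7, 0) → P = 126
  (9/2, 5) → P = 341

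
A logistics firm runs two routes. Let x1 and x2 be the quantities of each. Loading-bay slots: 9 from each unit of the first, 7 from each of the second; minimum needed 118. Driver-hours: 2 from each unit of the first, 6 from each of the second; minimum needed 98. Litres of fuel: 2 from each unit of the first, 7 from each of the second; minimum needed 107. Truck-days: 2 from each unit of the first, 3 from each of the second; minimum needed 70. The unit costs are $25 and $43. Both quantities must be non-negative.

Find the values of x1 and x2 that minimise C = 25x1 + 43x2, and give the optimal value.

The feasible region is unbounded (it extends along (0, 1), (1, 0)), but C strictly increases along every unbounded feasible direction, so there is no improving ray and the minimum is attained at a vertex.

x1 = 21, x2 = 28/3, minimum C = 2779/3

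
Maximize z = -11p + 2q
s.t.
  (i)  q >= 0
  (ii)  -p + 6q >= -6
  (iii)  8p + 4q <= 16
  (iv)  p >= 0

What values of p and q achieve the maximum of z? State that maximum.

p = 0, q = 4, maximum z = 8

Corner points and z = -11p + 2q:
  (2, 0) → z = -22
  (0, 0) → z = 0
  (0, 4) → z = 8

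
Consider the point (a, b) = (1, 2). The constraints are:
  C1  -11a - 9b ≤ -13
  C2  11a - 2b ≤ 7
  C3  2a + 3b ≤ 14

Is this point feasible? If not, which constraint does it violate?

feasible

C1: -29 ≤ -13 ✓
C2: 7 ≤ 7 ✓
C3: 8 ≤ 14 ✓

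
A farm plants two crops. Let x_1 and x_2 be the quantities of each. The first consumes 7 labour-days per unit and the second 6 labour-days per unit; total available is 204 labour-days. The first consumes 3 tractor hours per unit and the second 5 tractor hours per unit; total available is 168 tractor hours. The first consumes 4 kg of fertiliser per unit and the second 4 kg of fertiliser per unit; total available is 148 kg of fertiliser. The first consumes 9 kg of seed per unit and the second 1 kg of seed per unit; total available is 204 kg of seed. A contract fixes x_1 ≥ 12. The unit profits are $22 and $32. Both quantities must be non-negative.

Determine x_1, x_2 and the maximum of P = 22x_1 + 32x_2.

x_1 = 12, x_2 = 20, maximum P = 904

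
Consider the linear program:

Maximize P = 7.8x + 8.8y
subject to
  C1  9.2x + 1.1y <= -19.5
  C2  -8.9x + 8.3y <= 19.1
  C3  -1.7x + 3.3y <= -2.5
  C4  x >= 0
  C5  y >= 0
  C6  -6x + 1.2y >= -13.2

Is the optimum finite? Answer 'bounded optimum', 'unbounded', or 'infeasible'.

infeasible

The boundaries -1.7x + 3.3y = -2.5 and y = 0 meet at (25/17, 0), but that point violates 9.2x + 1.1y ≤ -19.5. Every candidate vertex is excluded by some other constraint, so the feasible region is empty.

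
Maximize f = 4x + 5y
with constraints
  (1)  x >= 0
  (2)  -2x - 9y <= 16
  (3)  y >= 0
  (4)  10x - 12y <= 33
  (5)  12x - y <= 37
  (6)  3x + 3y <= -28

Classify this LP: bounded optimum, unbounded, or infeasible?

The boundaries x = 0 and y = 0 meet at (0, 0), but that point violates 3x + 3y ≤ -28. Every candidate vertex is excluded by some other constraint, so the feasible region is empty.

infeasible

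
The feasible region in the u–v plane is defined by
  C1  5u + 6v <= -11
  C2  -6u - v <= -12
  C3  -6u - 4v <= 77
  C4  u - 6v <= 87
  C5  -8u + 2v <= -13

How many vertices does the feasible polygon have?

3

Pairwise boundary intersections that survive every other constraint:
  (83/31, -126/31)
  (38/3, -223/18)
  (159/37, -510/37)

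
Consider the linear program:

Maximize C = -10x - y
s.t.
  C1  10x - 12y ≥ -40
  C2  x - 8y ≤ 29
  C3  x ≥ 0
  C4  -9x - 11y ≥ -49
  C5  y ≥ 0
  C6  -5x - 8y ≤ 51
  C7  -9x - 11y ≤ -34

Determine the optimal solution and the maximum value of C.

Extreme points and C = -10x - y:
  (0, 10/3) → C = -10/3
  (74/109, 425/109) → C = -1165/109
  (0, 34/11) → C = -34/11
  (49/9, 0) → C = -490/9
  (34/9, 0) → C = -340/9

The binding constraints are x = 0 and -9x - 11y = -34.
Solving simultaneously gives x = 0, y = 34/11.

x = 0, y = 34/11, maximum C = -34/11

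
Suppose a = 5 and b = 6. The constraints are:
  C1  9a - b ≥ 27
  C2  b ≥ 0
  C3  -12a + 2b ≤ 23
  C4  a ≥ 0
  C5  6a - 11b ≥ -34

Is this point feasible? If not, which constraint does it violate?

Constraint C5: 6a - 11b = -36, which is not ≥ -34. All other constraints are satisfied.

not feasible — violates C5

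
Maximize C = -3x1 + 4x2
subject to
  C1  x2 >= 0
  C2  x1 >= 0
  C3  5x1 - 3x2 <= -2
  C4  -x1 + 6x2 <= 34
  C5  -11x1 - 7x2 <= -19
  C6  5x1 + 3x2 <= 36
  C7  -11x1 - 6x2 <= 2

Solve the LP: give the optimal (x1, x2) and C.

x1 = 0, x2 = 17/3, maximum C = 68/3

Vertices and C = -3x1 + 4x2:
  (0, 17/3) → C = 68/3
  (0, 19/7) → C = 76/7
  (10/3, 56/9) → C = 134/9
  (43/68, 117/68) → C = 339/68

The optimum lies where x1 = 0 and -x1 + 6x2 = 34.
Solving simultaneously gives x1 = 0, x2 = 17/3.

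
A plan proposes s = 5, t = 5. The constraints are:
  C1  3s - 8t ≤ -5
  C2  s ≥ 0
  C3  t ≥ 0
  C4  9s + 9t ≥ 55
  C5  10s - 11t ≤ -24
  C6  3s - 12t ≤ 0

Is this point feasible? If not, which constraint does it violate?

Constraint C5: 10s - 11t = -5, which is not ≤ -24. All other constraints are satisfied.

not feasible — violates C5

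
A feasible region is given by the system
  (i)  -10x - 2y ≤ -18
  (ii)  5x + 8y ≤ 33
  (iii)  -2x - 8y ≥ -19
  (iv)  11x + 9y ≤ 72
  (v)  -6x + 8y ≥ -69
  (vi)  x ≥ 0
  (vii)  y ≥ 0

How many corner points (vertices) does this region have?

5

Of the 21 pairwise boundary intersections, those satisfying every inequality are:
  (53/38, 77/38)
  (9/5, 0)
  (14/3, 29/24)
  (279/43, 3/43)
  (72/11, 0)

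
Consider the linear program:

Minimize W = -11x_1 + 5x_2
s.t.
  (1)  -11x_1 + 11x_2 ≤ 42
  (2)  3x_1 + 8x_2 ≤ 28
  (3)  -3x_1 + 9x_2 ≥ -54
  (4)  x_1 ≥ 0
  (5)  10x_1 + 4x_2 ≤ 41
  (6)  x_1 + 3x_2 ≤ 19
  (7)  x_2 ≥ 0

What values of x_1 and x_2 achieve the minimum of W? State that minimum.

x_1 = 41/10, x_2 = 0, minimum W = -451/10

Vertices and W = -11x_1 + 5x_2:
  (0, 7/2) → W = 35/2
  (54/17, 157/68) → W = -1591/68
  (0, 0) → W = 0
  (41/10, 0) → W = -451/10

At the optimal vertex, 10x_1 + 4x_2 = 41 and x_2 = 0.
Solving simultaneously gives x_1 = 41/10, x_2 = 0.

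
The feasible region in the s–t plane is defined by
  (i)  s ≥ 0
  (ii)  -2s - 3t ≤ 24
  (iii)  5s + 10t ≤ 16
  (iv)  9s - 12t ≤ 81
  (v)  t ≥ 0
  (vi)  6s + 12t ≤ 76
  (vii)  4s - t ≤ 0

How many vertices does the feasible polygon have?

3

The feasible vertices (each the meet of two boundaries and inside every other half-plane) are:
  (0, 8/5)
  (0, 0)
  (16/45, 64/45)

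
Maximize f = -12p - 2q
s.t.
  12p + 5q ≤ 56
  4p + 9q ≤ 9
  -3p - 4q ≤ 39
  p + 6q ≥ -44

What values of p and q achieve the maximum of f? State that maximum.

Vertices and f = -12p - 2q:
  (459/88, -29/22) → f = -1319/22
  (556/67, -584/67) → f = -5504/67
  (-387/11, 183/11) → f = 4278/11
  (-29/7, -93/14) → f = 63

The binding constraints are 4p + 9q = 9 and -3p - 4q = 39.
Solving simultaneously gives p = -387/11, q = 183/11.

p = -387/11, q = 183/11, maximum f = 4278/11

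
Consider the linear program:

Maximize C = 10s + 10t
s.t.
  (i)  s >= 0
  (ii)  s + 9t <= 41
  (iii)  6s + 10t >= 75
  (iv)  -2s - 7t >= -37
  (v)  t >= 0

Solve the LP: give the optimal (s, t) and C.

Corner points and C = 10s + 10t:
  (155/22, 36/11) → C = 1135/11
  (25/2, 0) → C = 125
  (37/2, 0) → C = 185

s = 37/2, t = 0, maximum C = 185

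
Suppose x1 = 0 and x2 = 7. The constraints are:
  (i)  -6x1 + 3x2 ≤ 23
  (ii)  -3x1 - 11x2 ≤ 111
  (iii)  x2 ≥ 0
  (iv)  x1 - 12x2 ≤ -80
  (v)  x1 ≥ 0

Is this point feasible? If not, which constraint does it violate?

feasible

(i): 21 ≤ 23 ✓
(ii): -77 ≤ 111 ✓
(iii): 7 ≥ 0 ✓
(iv): -84 ≤ -80 ✓
(v): 0 ≥ 0 ✓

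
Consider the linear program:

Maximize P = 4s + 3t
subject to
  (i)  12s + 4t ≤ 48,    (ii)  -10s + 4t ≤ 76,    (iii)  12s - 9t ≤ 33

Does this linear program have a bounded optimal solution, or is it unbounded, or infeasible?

bounded optimum

Corner points and P = 4s + 3t:
  (-14/11, 174/11) → P = 466/11
  (47/13, 15/13) → P = 233/13
  (-136/7, -207/7) → P = -1165/7
The feasible region has finitely many vertices and no improving ray; the maximum is 466/11 at (-14/11, 174/11).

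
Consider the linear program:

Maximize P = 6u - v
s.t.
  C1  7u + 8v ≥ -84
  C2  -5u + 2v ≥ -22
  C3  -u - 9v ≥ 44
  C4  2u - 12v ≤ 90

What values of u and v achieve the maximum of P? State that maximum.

u = 110/47, v = -242/47, maximum P = 902/47

Vertices and P = 6u - v:
  (-404/55, -224/55) → P = -40
  (-72/25, -399/50) → P = -93/10
  (110/47, -242/47) → P = 902/47
  (3/2, -29/4) → P = 65/4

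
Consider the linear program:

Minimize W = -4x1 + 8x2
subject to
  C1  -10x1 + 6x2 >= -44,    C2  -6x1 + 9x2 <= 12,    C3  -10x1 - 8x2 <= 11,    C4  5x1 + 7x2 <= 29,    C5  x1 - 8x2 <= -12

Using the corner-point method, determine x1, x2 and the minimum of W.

Extreme points and W = -4x1 + 8x2:
  (59/29, 78/29) → W = 388/29
  (4/13, 20/13) → W = 144/13
  (148/47, 89/47) → W = 120/47

The binding constraints are 5x1 + 7x2 = 29 and x1 - 8x2 = -12.
Solving simultaneously gives x1 = 148/47, x2 = 89/47.

x1 = 148/47, x2 = 89/47, minimum W = 120/47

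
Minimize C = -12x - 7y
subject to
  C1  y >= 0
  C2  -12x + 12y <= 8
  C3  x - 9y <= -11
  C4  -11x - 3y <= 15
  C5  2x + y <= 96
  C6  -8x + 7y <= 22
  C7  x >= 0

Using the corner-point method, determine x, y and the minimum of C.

x = 286/9, y = 292/9, minimum C = -5476/9

Extreme points and C = -12x - 7y:
  (5/8, 31/24) → C = -397/24
  (286/9, 292/9) → C = -5476/9
  (853/19, 118/19) → C = -11062/19

At the optimal vertex, -12x + 12y = 8 and 2x + y = 96.
Solving simultaneously gives x = 286/9, y = 292/9.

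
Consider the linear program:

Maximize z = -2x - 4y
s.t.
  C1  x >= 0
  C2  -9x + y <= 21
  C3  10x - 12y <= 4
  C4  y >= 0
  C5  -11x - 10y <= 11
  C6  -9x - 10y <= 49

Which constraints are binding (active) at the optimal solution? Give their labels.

Extreme points and z = -2x - 4y:
  (0, 21) → z = -84
  (0, 0) → z = 0
  (2/5, 0) → z = -4/5
The feasible region is unbounded (it extends along (6, 5), (1, 9)), but z strictly decreases along every unbounded feasible direction, so there is no improving ray and the maximum is attained at a vertex.

The maximum is at (0, 0). Substituting into each constraint, equality holds for C1 and C4; the remaining constraints have slack.

C1 and C4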